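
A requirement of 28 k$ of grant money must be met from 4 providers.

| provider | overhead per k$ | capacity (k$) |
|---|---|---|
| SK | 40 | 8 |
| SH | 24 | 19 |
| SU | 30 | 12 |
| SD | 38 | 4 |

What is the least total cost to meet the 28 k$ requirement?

Fill from the cheapest provider first.
Take 19 from SH at 24 — need 9 more.
SU at 30: take 9 of its 12 — requirement met.
SD, SK: unused.
Cost = 19×24 + 9×30 = 726.

726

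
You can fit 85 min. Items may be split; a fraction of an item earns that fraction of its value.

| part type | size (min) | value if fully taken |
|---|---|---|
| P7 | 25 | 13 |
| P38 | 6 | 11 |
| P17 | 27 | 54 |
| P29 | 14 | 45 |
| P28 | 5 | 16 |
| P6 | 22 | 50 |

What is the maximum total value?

Sort by value density: P29 45/14≈3.21, P28 16/5≈3.2, P6 50/22≈2.27, P17 54/27≈2, P38 11/6≈1.83, P7 13/25≈0.52.
Take all of P29 (14 min, value 45) — 71 min left.
P28: take in full, 5 min for value 16 — 66 left.
All 22 min of P6 fit (value 50) — 44 remain.
Take all of P17 (27 min, value 54) — 17 min left.
P38: take in full, 6 min for value 11 — 11 left.
Only 11 min remain; take 11/25 of P7 for value 13×11/25 = 5.72.
Total value = 181.72.

181.72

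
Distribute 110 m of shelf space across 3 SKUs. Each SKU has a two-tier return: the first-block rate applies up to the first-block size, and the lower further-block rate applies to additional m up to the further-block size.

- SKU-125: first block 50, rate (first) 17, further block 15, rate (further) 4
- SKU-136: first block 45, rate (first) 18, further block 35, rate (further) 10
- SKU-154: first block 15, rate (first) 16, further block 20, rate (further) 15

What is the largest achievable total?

Order all 6 blocks by rate: SKU-136/first 18 > SKU-125/first 17 > SKU-154/first 16 > SKU-154/second 15 > SKU-136/second 10 > SKU-125/second 4.
SKU-136/first (18): +45 → 65 left.
Fill SKU-125 first block (50 at 17) → 15 left.
SKU-154/first (16): +15 → 0 left.
Total = 18×45 + 17×50 + 16×15 = 1900.

1900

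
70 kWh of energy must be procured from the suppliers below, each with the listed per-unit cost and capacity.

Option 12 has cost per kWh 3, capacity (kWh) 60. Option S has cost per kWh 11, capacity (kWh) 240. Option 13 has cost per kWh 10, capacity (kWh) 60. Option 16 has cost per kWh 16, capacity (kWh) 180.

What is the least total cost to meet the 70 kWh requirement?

Cheapest first:
Option 12 (3): use full 60 → 10 kWh to go.
Take 10 from Option 13 at 10 to finish.
Option S, Option 16: unused.
Cost = 60×3 + 10×10 = 280.

280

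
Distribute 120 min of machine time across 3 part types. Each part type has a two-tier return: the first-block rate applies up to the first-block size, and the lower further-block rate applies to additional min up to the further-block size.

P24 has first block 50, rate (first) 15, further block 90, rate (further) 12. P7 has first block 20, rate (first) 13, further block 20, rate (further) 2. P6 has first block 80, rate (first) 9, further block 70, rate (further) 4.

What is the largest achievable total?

Treat each block as its own option and order by rate: P24/tier1 15 > P7/tier1 13 > P24/tier2 12 > P6/tier1 9 > P6/tier2 4 > P7/tier2 2.
P24/tier1 (15): +50 → 70 left.
Fill P7 tier1 block (20 at 13) → 50 left.
50 remain; put them into P24 tier2 at 12.
Total = 15×50 + 13×20 + 12×50 = 1610.

1610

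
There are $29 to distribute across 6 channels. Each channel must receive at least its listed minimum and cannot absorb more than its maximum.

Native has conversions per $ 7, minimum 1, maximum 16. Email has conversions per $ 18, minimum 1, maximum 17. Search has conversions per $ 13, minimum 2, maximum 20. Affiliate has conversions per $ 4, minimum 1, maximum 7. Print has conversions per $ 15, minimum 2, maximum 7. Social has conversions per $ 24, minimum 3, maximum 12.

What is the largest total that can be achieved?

Meeting every minimum uses 1+1+2+1+2+3 = 10 $, leaving 19.
Rank by conversions per $: Social 24 > Email 18 > Print 15 > Search 13 > Native 7 > Affiliate 4.
Give Social 9 more to hit its cap of 12 ; 10 left.
Only 10 left; Email takes them to reach 11.
Total = 7×1 + 18×11 + 13×2 + 4×1 + 15×2 + 24×12 = 553.

553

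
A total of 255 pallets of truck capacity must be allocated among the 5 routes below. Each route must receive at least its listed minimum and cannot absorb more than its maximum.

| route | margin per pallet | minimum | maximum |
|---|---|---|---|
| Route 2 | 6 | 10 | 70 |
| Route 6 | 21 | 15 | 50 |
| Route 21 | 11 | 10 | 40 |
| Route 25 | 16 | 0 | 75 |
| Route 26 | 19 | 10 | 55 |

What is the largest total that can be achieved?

3945

Meeting every minimum uses 10+15+10+0+10 = 45 pallets, leaving 210.
Order the routes by margin per pallet: Route 6 21 > Route 26 19 > Route 25 16 > Route 21 11 > Route 2 6.
Route 6: +35 to 50 (cap) ; 175 left.
Route 26: +45 to 55 (cap) ; 130 left.
Route 25: +75 to 75 (cap) ; 55 left.
Give Route 21 30 more to hit its cap of 40 ; 25 left.
Route 2 has room for 60 more but only 25 remain, so it gets 35.
Total = 6×35 + 21×50 + 11×40 + 16×75 + 19×55 = 3945.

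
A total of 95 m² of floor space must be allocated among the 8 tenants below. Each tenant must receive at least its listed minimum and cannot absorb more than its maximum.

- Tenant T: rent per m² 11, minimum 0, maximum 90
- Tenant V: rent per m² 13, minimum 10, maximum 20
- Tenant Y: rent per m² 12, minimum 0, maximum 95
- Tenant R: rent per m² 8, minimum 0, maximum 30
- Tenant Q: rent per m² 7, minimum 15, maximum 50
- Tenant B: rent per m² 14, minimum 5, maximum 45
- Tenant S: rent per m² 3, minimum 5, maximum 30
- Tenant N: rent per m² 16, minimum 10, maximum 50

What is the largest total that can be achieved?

Meeting every minimum uses 0+10+0+0+15+5+5+10 = 45 m², leaving 50.
Rank by rent per m²: Tenant N 16 > Tenant B 14 > Tenant V 13 > Tenant Y 12 > Tenant T 11 > Tenant R 8 > Tenant Q 7 > Tenant S 3.
Give Tenant N 40 more to hit its cap of 50 → 10 left.
Only 10 left; Tenant B takes them to reach 15.
Total = 13×10 + 7×15 + 14×15 + 3×5 + 16×50 = 1260.

1260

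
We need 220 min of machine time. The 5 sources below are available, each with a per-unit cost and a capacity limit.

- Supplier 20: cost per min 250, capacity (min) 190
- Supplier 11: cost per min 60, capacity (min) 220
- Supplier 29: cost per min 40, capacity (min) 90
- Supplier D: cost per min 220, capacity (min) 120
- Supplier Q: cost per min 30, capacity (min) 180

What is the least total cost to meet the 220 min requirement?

Cheapest first:
Take 180 from Supplier Q at 30 ; need 40 more.
Supplier 29 (40): take the remaining 40 ; done.
Supplier 11, Supplier D, Supplier 20: unused.
Cost = 180×30 + 40×40 = 7000.

7000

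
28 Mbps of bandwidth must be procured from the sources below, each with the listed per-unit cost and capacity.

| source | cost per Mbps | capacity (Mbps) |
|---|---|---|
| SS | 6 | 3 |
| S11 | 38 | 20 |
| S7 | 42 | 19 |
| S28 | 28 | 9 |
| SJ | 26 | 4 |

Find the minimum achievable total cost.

830

Use sources in increasing cost order.
SS at 6: take all 3 Mbps → 25 still needed.
SJ (26): use full 4 → 21 Mbps to go.
S28 (28): use full 9 → 12 Mbps to go.
Take 12 from S11 at 38 to finish.
S7: unused.
Cost = 3×6 + 4×26 + 9×28 + 12×38 = 830.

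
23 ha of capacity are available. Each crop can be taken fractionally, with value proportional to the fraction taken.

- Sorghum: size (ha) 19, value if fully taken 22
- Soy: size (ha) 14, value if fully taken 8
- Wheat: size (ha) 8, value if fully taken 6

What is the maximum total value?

25

Rank by value-to-size ratio: Sorghum 22/19≈1.16, Wheat 6/8≈0.75, Soy 8/14≈0.571.
Sorghum: take in full, 19 ha for value 22 → 4 left.
4 ha left: a 4/8 share of Wheat gives 6×4/8 = 3.
Total value = 25.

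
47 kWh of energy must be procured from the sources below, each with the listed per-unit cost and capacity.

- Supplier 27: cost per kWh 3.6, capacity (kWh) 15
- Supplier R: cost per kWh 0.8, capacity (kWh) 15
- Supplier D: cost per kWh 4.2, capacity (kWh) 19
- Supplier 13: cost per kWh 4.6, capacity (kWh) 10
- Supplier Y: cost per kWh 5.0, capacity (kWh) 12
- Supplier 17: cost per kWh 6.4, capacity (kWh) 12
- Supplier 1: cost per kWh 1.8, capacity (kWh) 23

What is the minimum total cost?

Cheapest first:
Take 15 from Supplier R at 0.8 ; need 32 more.
Take 23 from Supplier 1 at 1.8 ; need 9 more.
Supplier 27 at 3.6: take 9 of its 15 ; requirement met.
Supplier D, Supplier 13, Supplier Y, Supplier 17: unused.
Cost = 15×0.8 + 23×1.8 + 9×3.6 = 85.8.

85.8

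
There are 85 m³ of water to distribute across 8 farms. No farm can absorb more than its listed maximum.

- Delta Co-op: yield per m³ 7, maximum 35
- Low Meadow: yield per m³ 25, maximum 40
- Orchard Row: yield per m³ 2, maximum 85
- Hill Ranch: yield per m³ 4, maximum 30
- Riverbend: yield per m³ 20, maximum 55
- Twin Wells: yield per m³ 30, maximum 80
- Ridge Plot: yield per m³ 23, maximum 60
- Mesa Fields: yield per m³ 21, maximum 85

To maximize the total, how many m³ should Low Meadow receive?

5

Order the farms by yield per m³: Twin Wells 30 > Low Meadow 25 > Ridge Plot 23 > Mesa Fields 21 > Riverbend 20 > Delta Co-op 7 > Hill Ranch 4 > Orchard Row 2.
Twin Wells: +80 to 80 (cap) → 5 left.
Low Meadow has room for 40 but only 5 remain, so it gets 5.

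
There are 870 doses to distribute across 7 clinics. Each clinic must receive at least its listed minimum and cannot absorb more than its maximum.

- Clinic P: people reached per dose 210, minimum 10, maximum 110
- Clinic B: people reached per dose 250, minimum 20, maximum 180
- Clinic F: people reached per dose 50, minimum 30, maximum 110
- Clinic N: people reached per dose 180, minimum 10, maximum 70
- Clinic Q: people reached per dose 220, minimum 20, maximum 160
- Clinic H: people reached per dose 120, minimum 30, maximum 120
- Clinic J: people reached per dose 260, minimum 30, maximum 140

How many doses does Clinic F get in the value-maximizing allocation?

Meeting every minimum uses 10+20+30+10+20+30+30 = 150 doses, leaving 720.
Rank by people reached per dose: Clinic J 260 > Clinic B 250 > Clinic Q 220 > Clinic P 210 > Clinic N 180 > Clinic H 120 > Clinic F 50.
Clinic J: +110 to 140 (cap) → 610 left.
Give Clinic B 160 more to hit its cap of 180 → 450 left.
Give Clinic Q 140 more to hit its cap of 160 → 310 left.
Clinic P takes 100 more to reach its cap of 110 → 210 left.
Clinic N: +60 to 70 (cap) → 150 left.
Clinic H takes 90 more to reach its cap of 120 → 60 left.
Only 60 left; Clinic F takes them to reach 90.

90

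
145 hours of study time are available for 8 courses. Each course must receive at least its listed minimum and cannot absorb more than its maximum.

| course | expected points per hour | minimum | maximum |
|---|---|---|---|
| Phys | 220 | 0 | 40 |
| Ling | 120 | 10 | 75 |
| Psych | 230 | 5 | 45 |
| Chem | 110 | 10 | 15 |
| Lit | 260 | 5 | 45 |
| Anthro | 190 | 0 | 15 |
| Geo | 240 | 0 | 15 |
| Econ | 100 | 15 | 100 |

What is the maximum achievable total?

Meeting every minimum uses 0+10+5+10+5+0+0+15 = 45 hours, leaving 100.
Highest expected points per hour first: Lit 260 > Geo 240 > Psych 230 > Phys 220 > Anthro 190 > Ling 120 > Chem 110 > Econ 100.
Give Lit 40 more to hit its cap of 45 ; 60 left.
Geo takes 15 more to reach its cap of 15 ; 45 left.
Give Psych 40 more to hit its cap of 45 ; 5 left.
Only 5 left; Phys takes them to reach 5.
Total = 220×5 + 120×10 + 230×45 + 110×10 + 260×45 + 240×15 + 100×15 = 30550.

30550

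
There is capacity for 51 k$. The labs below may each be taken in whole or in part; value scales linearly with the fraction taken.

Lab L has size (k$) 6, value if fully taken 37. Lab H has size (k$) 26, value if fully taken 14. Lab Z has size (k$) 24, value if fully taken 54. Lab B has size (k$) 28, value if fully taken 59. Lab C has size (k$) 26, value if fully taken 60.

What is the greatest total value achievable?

139.75

Rank by value-to-size ratio: Lab L 37/6≈6.17, Lab C 60/26≈2.31, Lab Z 54/24≈2.25, Lab B 59/28≈2.11, Lab H 14/26≈0.538.
Take all of Lab L (6 k$, value 37) ; 45 k$ left.
Lab C: take in full, 26 k$ for value 60 ; 19 left.
19 k$ left: a 19/24 share of Lab Z gives 54×19/24 = 42.75.
Total value = 139.75.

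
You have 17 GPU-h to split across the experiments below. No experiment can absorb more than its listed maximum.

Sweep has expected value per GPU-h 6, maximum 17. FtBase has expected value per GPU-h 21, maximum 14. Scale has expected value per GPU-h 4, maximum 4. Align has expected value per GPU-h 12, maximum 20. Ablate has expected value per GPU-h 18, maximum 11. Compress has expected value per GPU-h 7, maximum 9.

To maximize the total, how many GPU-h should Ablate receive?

3

Highest expected value per GPU-h first: FtBase 21 > Ablate 18 > Align 12 > Compress 7 > Sweep 6 > Scale 4.
Give FtBase 14 to hit its cap of 14 — 3 left.
Only 3 left; Ablate takes them to reach 3.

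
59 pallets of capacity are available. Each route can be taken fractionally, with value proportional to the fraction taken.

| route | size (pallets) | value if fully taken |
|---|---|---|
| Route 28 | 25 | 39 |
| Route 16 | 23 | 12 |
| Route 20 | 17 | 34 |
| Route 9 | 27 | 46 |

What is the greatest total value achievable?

103.4

Sort by value density: Route 20 34/17≈2, Route 9 46/27≈1.7, Route 28 39/25≈1.56, Route 16 12/23≈0.522.
Take all of Route 20 (17 pallets, value 34) ; 42 pallets left.
All 27 pallets of Route 9 fit (value 46) ; 15 remain.
15 pallets left: a 15/25 share of Route 28 gives 39×15/25 = 23.4.
Total value = 103.4.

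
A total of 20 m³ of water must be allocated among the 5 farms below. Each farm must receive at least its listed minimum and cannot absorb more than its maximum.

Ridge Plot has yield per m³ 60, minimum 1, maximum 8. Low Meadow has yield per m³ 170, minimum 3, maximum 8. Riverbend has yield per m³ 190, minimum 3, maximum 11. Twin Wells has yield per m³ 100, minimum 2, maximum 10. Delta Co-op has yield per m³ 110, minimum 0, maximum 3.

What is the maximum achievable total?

Meeting every minimum uses 1+3+3+2+0 = 9 m³, leaving 11.
Highest yield per m³ first: Riverbend 190 > Low Meadow 170 > Delta Co-op 110 > Twin Wells 100 > Ridge Plot 60.
Riverbend takes 8 more to reach its cap of 11 — 3 left.
Only 3 left; Low Meadow takes them to reach 6.
Total = 60×1 + 170×6 + 190×11 + 100×2 = 3370.

3370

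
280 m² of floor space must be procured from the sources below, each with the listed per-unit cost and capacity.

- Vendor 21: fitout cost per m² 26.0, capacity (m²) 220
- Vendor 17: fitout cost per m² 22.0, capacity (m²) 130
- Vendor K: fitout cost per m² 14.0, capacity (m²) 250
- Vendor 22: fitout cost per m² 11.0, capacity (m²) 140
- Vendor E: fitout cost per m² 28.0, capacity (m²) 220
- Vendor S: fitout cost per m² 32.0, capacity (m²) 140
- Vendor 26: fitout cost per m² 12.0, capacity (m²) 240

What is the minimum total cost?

3220

Use sources in increasing cost order.
Vendor 22 (11.0): use full 140 → 140 m² to go.
Vendor 26 (12.0): take the remaining 140 → done.
Vendor K, Vendor 17, Vendor 21, Vendor E, Vendor S: unused.
Cost = 140×11.0 + 140×12.0 = 3220.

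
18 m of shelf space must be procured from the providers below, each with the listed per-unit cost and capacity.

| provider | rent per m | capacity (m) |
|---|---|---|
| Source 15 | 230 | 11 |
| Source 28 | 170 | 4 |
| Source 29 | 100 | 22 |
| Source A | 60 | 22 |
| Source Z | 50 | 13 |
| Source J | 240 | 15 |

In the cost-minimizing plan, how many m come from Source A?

5

Cheapest first:
Take 13 from Source Z at 50 → need 5 more.
Take 5 from Source A at 60 to finish.
Source 29, Source 28, Source 15, Source J: unused.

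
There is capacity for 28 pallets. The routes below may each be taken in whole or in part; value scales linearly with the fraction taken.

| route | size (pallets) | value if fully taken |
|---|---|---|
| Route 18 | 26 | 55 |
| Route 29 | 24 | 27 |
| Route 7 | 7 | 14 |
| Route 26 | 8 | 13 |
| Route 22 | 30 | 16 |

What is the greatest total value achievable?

Rank by value-to-size ratio: Route 18 55/26≈2.12, Route 7 14/7≈2, Route 26 13/8≈1.62, Route 29 27/24≈1.12, Route 22 16/30≈0.533.
All 26 pallets of Route 18 fit (value 55) ; 2 remain.
2 pallets left: a 2/7 share of Route 7 gives 14×2/7 = 4.
Total value = 59.

59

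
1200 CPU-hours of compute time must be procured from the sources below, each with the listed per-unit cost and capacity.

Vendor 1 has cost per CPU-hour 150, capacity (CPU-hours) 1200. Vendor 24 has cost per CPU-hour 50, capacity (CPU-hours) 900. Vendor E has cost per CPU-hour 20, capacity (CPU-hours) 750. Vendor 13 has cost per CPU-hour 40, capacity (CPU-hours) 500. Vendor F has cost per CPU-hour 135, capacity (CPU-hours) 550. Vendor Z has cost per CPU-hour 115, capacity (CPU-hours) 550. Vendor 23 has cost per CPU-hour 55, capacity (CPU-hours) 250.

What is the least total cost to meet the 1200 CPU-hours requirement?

Cheapest first:
Vendor E (20): use full 750 — 450 CPU-hours to go.
Vendor 13 (40): take the remaining 450 — done.
Vendor 24, Vendor 23, Vendor Z, Vendor F, Vendor 1: unused.
Cost = 750×20 + 450×40 = 33000.

33000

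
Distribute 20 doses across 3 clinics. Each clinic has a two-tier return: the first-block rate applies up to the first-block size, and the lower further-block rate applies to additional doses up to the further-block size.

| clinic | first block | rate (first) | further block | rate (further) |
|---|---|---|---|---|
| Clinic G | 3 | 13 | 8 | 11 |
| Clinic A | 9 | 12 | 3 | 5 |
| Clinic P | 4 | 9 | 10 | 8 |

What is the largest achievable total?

235

Treat each block as its own option and order by rate: Clinic G/tier1 13 > Clinic A/tier1 12 > Clinic G/tier2 11 > Clinic P/tier1 9 > Clinic P/tier2 8 > Clinic A/tier2 5.
Clinic G/tier1 (13): +3 ; 17 left.
Fill Clinic A tier1 block (9 at 12) ; 8 left.
Clinic G tier2 at 11: fill all 8 ; 0 left.
Total = 13×3 + 12×9 + 11×8 = 235.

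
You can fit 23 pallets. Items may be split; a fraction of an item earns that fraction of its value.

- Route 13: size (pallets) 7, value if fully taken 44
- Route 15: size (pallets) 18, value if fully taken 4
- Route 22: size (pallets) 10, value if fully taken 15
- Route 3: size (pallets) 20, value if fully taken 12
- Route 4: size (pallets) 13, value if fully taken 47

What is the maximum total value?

95.5

Sort by value density: Route 13 44/7≈6.29, Route 4 47/13≈3.62, Route 22 15/10≈1.5, Route 3 12/20≈0.6, Route 15 4/18≈0.222.
Take all of Route 13 (7 pallets, value 44) ; 16 pallets left.
Take all of Route 4 (13 pallets, value 47) ; 3 pallets left.
Only 3 pallets remain; take 3/10 of Route 22 for value 15×3/10 = 4.5.
Total value = 95.5.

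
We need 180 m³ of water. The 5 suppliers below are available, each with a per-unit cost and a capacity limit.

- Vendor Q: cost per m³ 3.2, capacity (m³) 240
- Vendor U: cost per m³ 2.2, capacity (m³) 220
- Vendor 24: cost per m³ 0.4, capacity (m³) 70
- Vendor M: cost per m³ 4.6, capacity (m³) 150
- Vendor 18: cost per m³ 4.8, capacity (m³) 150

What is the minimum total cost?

Cheapest first:
Vendor 24 at 0.4: take all 70 m³ — 110 still needed.
Vendor U at 2.2: take 110 of its 220 — requirement met.
Vendor Q, Vendor M, Vendor 18: unused.
Cost = 70×0.4 + 110×2.2 = 270.

270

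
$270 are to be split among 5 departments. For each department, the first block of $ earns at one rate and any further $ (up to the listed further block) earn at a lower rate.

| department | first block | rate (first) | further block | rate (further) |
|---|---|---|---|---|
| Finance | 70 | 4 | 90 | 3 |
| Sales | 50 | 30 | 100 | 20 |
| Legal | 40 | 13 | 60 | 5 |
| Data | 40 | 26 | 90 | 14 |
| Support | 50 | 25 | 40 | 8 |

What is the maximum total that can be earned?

6210

Rank every tier by rate: Sales/tier1 30 > Data/tier1 26 > Support/tier1 25 > Sales/tier2 20 > Data/tier2 14 > Legal/tier1 13 > Support/tier2 8 > Legal/tier2 5 > Finance/tier1 4 > Finance/tier2 3.
Sales/tier1 (30): +50 ; 220 left.
Data/tier1 (26): +40 ; 180 left.
Support tier1 at 25: fill all 50 ; 130 left.
Sales/tier2 (20): +100 ; 30 left.
30 remain; put them into Data tier2 at 14.
Total = 30×50 + 26×40 + 25×50 + 20×100 + 14×30 = 6210.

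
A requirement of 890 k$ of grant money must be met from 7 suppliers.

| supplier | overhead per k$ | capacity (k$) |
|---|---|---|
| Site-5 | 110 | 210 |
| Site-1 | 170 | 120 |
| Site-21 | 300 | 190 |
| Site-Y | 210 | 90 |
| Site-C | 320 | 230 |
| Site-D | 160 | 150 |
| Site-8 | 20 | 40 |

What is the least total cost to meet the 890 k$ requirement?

Fill from the cheapest supplier first.
Site-8 (20): use full 40 ; 850 k$ to go.
Site-5 (110): use full 210 ; 640 k$ to go.
Take 150 from Site-D at 160 ; need 490 more.
Take 120 from Site-1 at 170 ; need 370 more.
Site-Y (210): use full 90 ; 280 k$ to go.
Site-21 (300): use full 190 ; 90 k$ to go.
Take 90 from Site-C at 320 to finish.
Cost = 40×20 + 210×110 + 150×160 + 120×170 + 90×210 + 190×300 + 90×320 = 173000.

173000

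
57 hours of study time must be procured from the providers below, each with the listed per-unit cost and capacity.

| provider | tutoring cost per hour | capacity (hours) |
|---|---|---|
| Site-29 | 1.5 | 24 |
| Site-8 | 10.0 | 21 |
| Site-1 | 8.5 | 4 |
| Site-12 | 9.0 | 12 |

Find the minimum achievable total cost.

348

Cheapest first:
Take 24 from Site-29 at 1.5 — need 33 more.
Take 4 from Site-1 at 8.5 — need 29 more.
Site-12 at 9.0: take all 12 hours — 17 still needed.
Site-8 (10.0): take the remaining 17 — done.
Cost = 24×1.5 + 4×8.5 + 12×9.0 + 17×10.0 = 348.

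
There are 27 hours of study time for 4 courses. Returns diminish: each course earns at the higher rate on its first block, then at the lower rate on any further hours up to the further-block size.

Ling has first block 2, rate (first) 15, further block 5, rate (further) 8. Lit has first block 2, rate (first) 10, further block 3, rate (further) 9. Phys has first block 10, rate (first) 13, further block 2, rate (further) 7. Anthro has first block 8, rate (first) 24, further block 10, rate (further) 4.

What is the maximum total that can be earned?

415

Order all 8 blocks by rate: Anthro/T1 24 > Ling/T1 15 > Phys/T1 13 > Lit/T1 10 > Lit/T2 9 > Ling/T2 8 > Phys/T2 7 > Anthro/T2 4.
Fill Anthro T1 block (8 at 24) → 19 left.
Ling/T1 (15): +2 → 17 left.
Fill Phys T1 block (10 at 13) → 7 left.
Fill Lit T1 block (2 at 10) → 5 left.
Lit T2 at 9: fill all 3 → 2 left.
2 remain; put them into Ling T2 at 8.
Total = 24×8 + 15×2 + 13×10 + 10×2 + 9×3 + 8×2 = 415.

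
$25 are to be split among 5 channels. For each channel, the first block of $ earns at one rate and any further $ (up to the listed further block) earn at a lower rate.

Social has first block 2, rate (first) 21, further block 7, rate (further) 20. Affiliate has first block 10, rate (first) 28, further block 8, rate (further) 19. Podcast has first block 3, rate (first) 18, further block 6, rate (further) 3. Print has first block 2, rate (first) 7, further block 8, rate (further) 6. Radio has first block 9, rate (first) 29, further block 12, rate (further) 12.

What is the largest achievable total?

663

Rank every tier by rate: Radio/T1 29 > Affiliate/T1 28 > Social/T1 21 > Social/T2 20 > Affiliate/T2 19 > Podcast/T1 18 > Radio/T2 12 > Print/T1 7 > Print/T2 6 > Podcast/T2 3.
Radio T1 at 29: fill all 9 ; 16 left.
Affiliate/T1 (28): +10 ; 6 left.
Social/T1 (21): +2 ; 4 left.
4 remain; put them into Social T2 at 20.
Total = 29×9 + 28×10 + 21×2 + 20×4 = 663.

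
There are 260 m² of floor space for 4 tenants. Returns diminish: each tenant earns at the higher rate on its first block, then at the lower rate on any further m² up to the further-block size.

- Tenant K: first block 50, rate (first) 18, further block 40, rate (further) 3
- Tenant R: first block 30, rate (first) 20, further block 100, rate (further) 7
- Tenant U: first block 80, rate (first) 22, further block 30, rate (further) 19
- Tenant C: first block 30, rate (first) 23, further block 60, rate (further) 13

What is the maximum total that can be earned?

Treat each block as its own option and order by rate: Tenant C/first 23 > Tenant U/first 22 > Tenant R/first 20 > Tenant U/second 19 > Tenant K/first 18 > Tenant C/second 13 > Tenant R/second 7 > Tenant K/second 3.
Tenant C first at 23: fill all 30 → 230 left.
Fill Tenant U first block (80 at 22) → 150 left.
Tenant R/first (20): +30 → 120 left.
Tenant U second at 19: fill all 30 → 90 left.
Tenant K/first (18): +50 → 40 left.
Tenant C/second: +40 of 60 at 13; pool empty.
Total = 23×30 + 22×80 + 20×30 + 19×30 + 18×50 + 13×40 = 5040.

5040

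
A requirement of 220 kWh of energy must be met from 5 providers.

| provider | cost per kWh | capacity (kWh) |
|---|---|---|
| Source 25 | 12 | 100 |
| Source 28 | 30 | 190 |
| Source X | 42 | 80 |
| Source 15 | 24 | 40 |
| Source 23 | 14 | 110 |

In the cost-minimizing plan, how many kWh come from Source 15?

10

Cheapest first:
Source 25 at 12: take all 100 kWh ; 120 still needed.
Take 110 from Source 23 at 14 ; need 10 more.
Source 15 at 24: take 10 of its 40 ; requirement met.
Source 28, Source X: unused.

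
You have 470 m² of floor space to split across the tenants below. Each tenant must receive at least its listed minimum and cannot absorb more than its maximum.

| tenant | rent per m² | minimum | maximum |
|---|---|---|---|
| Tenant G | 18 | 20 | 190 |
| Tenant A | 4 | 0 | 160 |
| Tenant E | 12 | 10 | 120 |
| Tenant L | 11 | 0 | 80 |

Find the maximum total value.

Meeting every minimum uses 20+0+10+0 = 30 m², leaving 440.
Order the tenants by rent per m²: Tenant G 18 > Tenant E 12 > Tenant L 11 > Tenant A 4.
Tenant G takes 170 more to reach its cap of 190 → 270 left.
Give Tenant E 110 more to hit its cap of 120 → 160 left.
Give Tenant L 80 more to hit its cap of 80 → 80 left.
Tenant A has room for 160 more but only 80 remain, so it gets 80.
Total = 18×190 + 4×80 + 12×120 + 11×80 = 6060.

6060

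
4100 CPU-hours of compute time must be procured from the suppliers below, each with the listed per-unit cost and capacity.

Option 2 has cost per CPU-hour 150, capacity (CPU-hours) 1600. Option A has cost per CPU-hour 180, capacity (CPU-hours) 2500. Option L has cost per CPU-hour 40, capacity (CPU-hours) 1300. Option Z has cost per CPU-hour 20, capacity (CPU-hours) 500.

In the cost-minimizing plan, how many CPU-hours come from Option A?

Use suppliers in increasing cost order.
Take 500 from Option Z at 20 ; need 3600 more.
Option L at 40: take all 1300 CPU-hours ; 2300 still needed.
Option 2 (150): use full 1600 ; 700 CPU-hours to go.
Option A (180): take the remaining 700 ; done.

700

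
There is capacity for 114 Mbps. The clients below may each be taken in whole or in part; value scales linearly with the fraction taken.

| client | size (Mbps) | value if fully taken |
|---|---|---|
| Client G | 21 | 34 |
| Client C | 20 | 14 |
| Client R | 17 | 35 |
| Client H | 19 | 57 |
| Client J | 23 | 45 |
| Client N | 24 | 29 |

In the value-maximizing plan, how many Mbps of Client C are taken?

10

Sort by value density: Client H 57/19≈3, Client R 35/17≈2.06, Client J 45/23≈1.96, Client G 34/21≈1.62, Client N 29/24≈1.21, Client C 14/20≈0.7.
All 19 Mbps of Client H fit (value 57) — 95 remain.
Take all of Client R (17 Mbps, value 35) — 78 Mbps left.
All 23 Mbps of Client J fit (value 45) — 55 remain.
Client G: take in full, 21 Mbps for value 34 — 34 left.
Take all of Client N (24 Mbps, value 29) — 10 Mbps left.
10 Mbps left: a 10/20 share of Client C gives 14×10/20 = 7.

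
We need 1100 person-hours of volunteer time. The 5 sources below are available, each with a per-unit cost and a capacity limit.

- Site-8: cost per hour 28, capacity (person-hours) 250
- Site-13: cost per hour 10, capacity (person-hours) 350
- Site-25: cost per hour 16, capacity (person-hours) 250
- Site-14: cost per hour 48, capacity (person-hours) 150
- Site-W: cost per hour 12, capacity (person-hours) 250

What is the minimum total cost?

17500

Use sources in increasing cost order.
Site-13 at 10: take all 350 person-hours — 750 still needed.
Take 250 from Site-W at 12 — need 500 more.
Take 250 from Site-25 at 16 — need 250 more.
Take 250 from Site-8 at 28 — need 0 more.
Site-14: unused.
Cost = 350×10 + 250×12 + 250×16 + 250×28 = 17500.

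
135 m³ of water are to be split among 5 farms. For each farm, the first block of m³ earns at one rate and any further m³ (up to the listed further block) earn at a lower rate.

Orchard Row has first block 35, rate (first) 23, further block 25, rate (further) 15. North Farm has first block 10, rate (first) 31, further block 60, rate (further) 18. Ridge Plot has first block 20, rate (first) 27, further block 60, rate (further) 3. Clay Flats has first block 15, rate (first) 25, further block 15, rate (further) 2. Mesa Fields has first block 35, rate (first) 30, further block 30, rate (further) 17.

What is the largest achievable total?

Order all 10 blocks by rate: North Farm/tier1 31 > Mesa Fields/tier1 30 > Ridge Plot/tier1 27 > Clay Flats/tier1 25 > Orchard Row/tier1 23 > North Farm/tier2 18 > Mesa Fields/tier2 17 > Orchard Row/tier2 15 > Ridge Plot/tier2 3 > Clay Flats/tier2 2.
North Farm/tier1 (31): +10 — 125 left.
Mesa Fields/tier1 (30): +35 — 90 left.
Ridge Plot tier1 at 27: fill all 20 — 70 left.
Clay Flats tier1 at 25: fill all 15 — 55 left.
Fill Orchard Row tier1 block (35 at 23) — 20 left.
North Farm/tier2: +20 of 60 at 18; pool empty.
Total = 31×10 + 30×35 + 27×20 + 25×15 + 23×35 + 18×20 = 3440.

3440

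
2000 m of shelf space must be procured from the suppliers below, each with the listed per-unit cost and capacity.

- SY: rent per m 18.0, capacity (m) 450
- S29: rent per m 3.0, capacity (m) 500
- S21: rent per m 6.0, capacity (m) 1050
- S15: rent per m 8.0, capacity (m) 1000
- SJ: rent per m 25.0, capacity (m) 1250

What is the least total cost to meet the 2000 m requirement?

11400

Fill from the cheapest supplier first.
Take 500 from S29 at 3.0 → need 1500 more.
Take 1050 from S21 at 6.0 → need 450 more.
S15 at 8.0: take 450 of its 1000 → requirement met.
SY, SJ: unused.
Cost = 500×3.0 + 1050×6.0 + 450×8.0 = 11400.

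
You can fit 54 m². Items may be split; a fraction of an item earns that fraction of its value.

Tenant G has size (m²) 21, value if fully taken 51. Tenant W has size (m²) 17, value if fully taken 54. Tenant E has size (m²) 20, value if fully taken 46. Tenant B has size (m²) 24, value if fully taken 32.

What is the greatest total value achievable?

Rank by value-to-size ratio: Tenant W 54/17≈3.18, Tenant G 51/21≈2.43, Tenant E 46/20≈2.3, Tenant B 32/24≈1.33.
Tenant W: take in full, 17 m² for value 54 — 37 left.
Take all of Tenant G (21 m², value 51) — 16 m² left.
16 m² left: a 16/20 share of Tenant E gives 46×16/20 = 36.8.
Total value = 141.8.

141.8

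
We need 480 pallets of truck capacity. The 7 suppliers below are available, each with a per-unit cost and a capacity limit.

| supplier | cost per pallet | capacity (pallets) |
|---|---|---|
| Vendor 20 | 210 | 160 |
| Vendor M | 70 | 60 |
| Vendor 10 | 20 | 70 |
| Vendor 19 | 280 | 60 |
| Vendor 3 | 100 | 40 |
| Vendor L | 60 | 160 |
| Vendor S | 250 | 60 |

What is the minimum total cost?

Cheapest first:
Take 70 from Vendor 10 at 20 → need 410 more.
Take 160 from Vendor L at 60 → need 250 more.
Vendor M at 70: take all 60 pallets → 190 still needed.
Take 40 from Vendor 3 at 100 → need 150 more.
Take 150 from Vendor 20 at 210 to finish.
Vendor S, Vendor 19: unused.
Cost = 70×20 + 160×60 + 60×70 + 40×100 + 150×210 = 50700.

50700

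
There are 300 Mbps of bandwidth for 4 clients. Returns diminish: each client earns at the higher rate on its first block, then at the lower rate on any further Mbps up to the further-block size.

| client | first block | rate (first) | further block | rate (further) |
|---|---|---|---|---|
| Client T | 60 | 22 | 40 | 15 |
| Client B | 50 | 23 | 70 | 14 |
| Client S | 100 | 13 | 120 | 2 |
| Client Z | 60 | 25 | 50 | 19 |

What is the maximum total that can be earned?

6080

Order all 8 blocks by rate: Client Z/first 25 > Client B/first 23 > Client T/first 22 > Client Z/second 19 > Client T/second 15 > Client B/second 14 > Client S/first 13 > Client S/second 2.
Client Z/first (25): +60 → 240 left.
Client B first at 23: fill all 50 → 190 left.
Fill Client T first block (60 at 22) → 130 left.
Client Z/second (19): +50 → 80 left.
Fill Client T second block (40 at 15) → 40 left.
Client B/second: +40 of 70 at 14; pool empty.
Total = 25×60 + 23×50 + 22×60 + 19×50 + 15×40 + 14×40 = 6080.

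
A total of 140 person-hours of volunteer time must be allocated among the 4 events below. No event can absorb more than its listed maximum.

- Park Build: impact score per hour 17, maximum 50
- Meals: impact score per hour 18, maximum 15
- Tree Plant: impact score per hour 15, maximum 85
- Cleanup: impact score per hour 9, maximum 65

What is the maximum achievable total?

Rank by impact score per hour: Meals 18 > Park Build 17 > Tree Plant 15 > Cleanup 9.
Meals takes 15 to reach its cap of 15 ; 125 left.
Park Build: +50 to 50 (cap) ; 75 left.
Tree Plant has room for 85 but only 75 remain, so it gets 75.
Total = 17×50 + 18×15 + 15×75 = 2245.

2245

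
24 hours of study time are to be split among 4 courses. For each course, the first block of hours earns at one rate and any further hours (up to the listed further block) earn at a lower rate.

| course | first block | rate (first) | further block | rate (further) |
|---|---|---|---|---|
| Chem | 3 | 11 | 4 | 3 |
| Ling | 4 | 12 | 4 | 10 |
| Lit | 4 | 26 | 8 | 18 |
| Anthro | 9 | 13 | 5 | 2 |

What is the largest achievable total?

Order all 8 blocks by rate: Lit/T1 26 > Lit/T2 18 > Anthro/T1 13 > Ling/T1 12 > Chem/T1 11 > Ling/T2 10 > Chem/T2 3 > Anthro/T2 2.
Lit T1 at 26: fill all 4 — 20 left.
Lit T2 at 18: fill all 8 — 12 left.
Fill Anthro T1 block (9 at 13) — 3 left.
3 remain; put them into Ling T1 at 12.
Total = 26×4 + 18×8 + 13×9 + 12×3 = 401.

401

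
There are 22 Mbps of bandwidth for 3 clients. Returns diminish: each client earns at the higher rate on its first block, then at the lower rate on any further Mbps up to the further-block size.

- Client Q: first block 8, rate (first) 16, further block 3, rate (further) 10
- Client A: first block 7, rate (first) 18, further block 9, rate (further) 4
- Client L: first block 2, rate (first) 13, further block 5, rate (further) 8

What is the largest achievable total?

326

Treat each block as its own option and order by rate: Client A/tier1 18 > Client Q/tier1 16 > Client L/tier1 13 > Client Q/tier2 10 > Client L/tier2 8 > Client A/tier2 4.
Client A/tier1 (18): +7 — 15 left.
Fill Client Q tier1 block (8 at 16) — 7 left.
Client L tier1 at 13: fill all 2 — 5 left.
Client Q/tier2 (10): +3 — 2 left.
Client L tier2 at 8: only 2 left, fill 2.
Total = 18×7 + 16×8 + 13×2 + 10×3 + 8×2 = 326.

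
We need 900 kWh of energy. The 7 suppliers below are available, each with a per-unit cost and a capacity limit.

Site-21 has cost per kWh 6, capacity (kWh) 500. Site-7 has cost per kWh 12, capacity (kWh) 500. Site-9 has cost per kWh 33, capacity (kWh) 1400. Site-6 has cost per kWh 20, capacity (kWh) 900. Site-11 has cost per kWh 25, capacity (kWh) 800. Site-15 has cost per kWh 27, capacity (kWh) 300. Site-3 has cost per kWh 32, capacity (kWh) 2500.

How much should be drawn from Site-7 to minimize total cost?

400

Cheapest first:
Site-21 (6): use full 500 — 400 kWh to go.
Take 400 from Site-7 at 12 to finish.
Site-6, Site-11, Site-15, Site-3, Site-9: unused.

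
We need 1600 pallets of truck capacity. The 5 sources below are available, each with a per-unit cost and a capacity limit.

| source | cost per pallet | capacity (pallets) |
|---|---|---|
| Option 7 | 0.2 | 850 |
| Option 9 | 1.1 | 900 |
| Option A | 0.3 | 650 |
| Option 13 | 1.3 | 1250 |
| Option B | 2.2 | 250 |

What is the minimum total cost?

Fill from the cheapest source first.
Option 7 at 0.2: take all 850 pallets — 750 still needed.
Option A (0.3): use full 650 — 100 pallets to go.
Option 9 at 1.1: take 100 of its 900 — requirement met.
Option 13, Option B: unused.
Cost = 850×0.2 + 650×0.3 + 100×1.1 = 475.

475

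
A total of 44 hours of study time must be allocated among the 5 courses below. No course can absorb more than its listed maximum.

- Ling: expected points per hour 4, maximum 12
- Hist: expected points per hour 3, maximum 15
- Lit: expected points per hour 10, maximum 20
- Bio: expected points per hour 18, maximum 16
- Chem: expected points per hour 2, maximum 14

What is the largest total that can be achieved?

520

Rank by expected points per hour: Bio 18 > Lit 10 > Ling 4 > Hist 3 > Chem 2.
Bio: +16 to 16 (cap) — 28 left.
Lit takes 20 to reach its cap of 20 — 8 left.
Ling has room for 12 but only 8 remain, so it gets 8.
Total = 4×8 + 10×20 + 18×16 = 520.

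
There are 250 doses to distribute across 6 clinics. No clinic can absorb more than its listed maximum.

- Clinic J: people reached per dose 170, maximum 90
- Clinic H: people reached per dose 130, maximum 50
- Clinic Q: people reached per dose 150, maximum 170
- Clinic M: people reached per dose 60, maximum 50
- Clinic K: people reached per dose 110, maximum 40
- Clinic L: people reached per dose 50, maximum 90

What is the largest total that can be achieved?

39300

Rank by people reached per dose: Clinic J 170 > Clinic Q 150 > Clinic H 130 > Clinic K 110 > Clinic M 60 > Clinic L 50.
Clinic J: +90 to 90 (cap) → 160 left.
Clinic Q has room for 170 but only 160 remain, so it gets 160.
Total = 170×90 + 150×160 = 39300.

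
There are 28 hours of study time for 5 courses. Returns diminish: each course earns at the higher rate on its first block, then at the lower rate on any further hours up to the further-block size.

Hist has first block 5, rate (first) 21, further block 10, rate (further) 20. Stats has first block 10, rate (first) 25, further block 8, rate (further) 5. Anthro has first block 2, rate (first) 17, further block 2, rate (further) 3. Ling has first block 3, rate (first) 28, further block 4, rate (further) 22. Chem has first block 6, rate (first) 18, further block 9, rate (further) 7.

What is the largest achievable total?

Order all 10 blocks by rate: Ling/T1 28 > Stats/T1 25 > Ling/T2 22 > Hist/T1 21 > Hist/T2 20 > Chem/T1 18 > Anthro/T1 17 > Chem/T2 7 > Stats/T2 5 > Anthro/T2 3.
Ling T1 at 28: fill all 3 — 25 left.
Stats T1 at 25: fill all 10 — 15 left.
Ling T2 at 22: fill all 4 — 11 left.
Fill Hist T1 block (5 at 21) — 6 left.
Hist T2 at 20: only 6 left, fill 6.
Total = 28×3 + 25×10 + 22×4 + 21×5 + 20×6 = 647.

647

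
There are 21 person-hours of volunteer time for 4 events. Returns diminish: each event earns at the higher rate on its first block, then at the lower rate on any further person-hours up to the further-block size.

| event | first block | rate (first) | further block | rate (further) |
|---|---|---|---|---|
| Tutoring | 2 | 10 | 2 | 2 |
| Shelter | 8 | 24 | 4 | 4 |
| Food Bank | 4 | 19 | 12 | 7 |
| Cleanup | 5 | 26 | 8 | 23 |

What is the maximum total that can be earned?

Rank every tier by rate: Cleanup/tier1 26 > Shelter/tier1 24 > Cleanup/tier2 23 > Food Bank/tier1 19 > Tutoring/tier1 10 > Food Bank/tier2 7 > Shelter/tier2 4 > Tutoring/tier2 2.
Cleanup/tier1 (26): +5 — 16 left.
Shelter/tier1 (24): +8 — 8 left.
Fill Cleanup tier2 block (8 at 23) — 0 left.
Total = 26×5 + 24×8 + 23×8 = 506.

506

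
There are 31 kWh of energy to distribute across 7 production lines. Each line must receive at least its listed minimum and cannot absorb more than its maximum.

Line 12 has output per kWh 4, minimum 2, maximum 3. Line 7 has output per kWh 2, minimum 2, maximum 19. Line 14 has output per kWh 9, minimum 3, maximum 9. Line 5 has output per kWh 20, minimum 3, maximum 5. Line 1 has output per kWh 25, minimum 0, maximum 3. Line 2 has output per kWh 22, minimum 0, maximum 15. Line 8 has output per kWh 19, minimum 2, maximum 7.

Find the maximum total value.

Meeting every minimum uses 2+2+3+3+0+0+2 = 12 kWh, leaving 19.
Order the production lines by output per kWh: Line 1 25 > Line 2 22 > Line 5 20 > Line 8 19 > Line 14 9 > Line 12 4 > Line 7 2.
Give Line 1 3 more to hit its cap of 3 → 16 left.
Line 2: +15 to 15 (cap) → 1 left.
Line 5: +1 (room for 2) → 4. Pool exhausted.
Total = 4×2 + 2×2 + 9×3 + 20×4 + 25×3 + 22×15 + 19×2 = 562.

562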